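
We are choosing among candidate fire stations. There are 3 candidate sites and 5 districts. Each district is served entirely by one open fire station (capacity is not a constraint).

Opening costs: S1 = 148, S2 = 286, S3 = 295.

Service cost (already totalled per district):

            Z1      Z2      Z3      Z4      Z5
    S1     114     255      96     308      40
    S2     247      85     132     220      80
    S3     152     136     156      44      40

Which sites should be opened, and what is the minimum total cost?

Open S3 only; minimum total cost 823.

For any fixed open set, each district goes to its cheapest open site; total = fixed + service.
{S3}: Z1→S3 152, Z2→S3 136, Z3→S3 156, Z4→S3 44, Z5→S3 40. Service 528; fixed 295; total 823.
{S1, S3}: service 430 + fixed 443 = 873
{S1}: Z1→S1 114, Z2→S1 255, Z3→S1 96, Z4→S1 308, Z5→S1 40. Service 813; fixed 148; total 961.
{S1, S2, S3}: service 379 + fixed 729 = 1108
No other subset beats 823.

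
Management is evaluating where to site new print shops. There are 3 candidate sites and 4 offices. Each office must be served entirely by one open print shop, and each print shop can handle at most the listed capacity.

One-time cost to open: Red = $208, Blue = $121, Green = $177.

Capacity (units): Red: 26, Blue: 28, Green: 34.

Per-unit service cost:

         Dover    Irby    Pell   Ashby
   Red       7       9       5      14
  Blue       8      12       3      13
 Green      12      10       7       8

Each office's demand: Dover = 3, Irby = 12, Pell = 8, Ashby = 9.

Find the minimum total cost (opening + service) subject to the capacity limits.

Open {Green}: Dover→Green 12·3=36, Irby→Green 10·12=120, Pell→Green 7·8=56, Ashby→Green 8·9=72.
Loads: Green carries 32/34. Service 284; fixed 177; total 461.
Next best feasible plan costs 538.

Minimum total cost: 461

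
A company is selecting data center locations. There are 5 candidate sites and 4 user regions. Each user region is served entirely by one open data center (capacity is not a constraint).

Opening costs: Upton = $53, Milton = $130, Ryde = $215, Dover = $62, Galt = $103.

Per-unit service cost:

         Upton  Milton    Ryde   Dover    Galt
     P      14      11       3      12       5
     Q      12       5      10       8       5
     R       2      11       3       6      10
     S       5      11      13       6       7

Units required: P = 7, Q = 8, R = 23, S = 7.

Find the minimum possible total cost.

For any fixed open set, each user region goes to its cheapest open site; total = fixed + service.
{Upton, Galt}: P→Galt 5·7=35, Q→Galt 5·8=40, R→Upton 2·23=46, S→Upton 5·7=35. Service 156; fixed 156; total 312.
{Upton}: P→Upton 14·7=98, Q→Upton 12·8=96, R→Upton 2·23=46, S→Upton 5·7=35. Service 275; fixed 53; total 328.
{Upton, Dover}: P→Dover 12·7=84, Q→Dover 8·8=64, R→Upton 2·23=46, S→Upton 5·7=35. Service 229; fixed 115; total 344.
{Upton, Milton, Ryde, Dover, Galt}: P→Ryde 3·7=21, Q→Milton 5·8=40, R→Upton 2·23=46, S→Upton 5·7=35. Service 142; fixed 563; total 705.
No other subset beats 312.

Minimum total cost: 312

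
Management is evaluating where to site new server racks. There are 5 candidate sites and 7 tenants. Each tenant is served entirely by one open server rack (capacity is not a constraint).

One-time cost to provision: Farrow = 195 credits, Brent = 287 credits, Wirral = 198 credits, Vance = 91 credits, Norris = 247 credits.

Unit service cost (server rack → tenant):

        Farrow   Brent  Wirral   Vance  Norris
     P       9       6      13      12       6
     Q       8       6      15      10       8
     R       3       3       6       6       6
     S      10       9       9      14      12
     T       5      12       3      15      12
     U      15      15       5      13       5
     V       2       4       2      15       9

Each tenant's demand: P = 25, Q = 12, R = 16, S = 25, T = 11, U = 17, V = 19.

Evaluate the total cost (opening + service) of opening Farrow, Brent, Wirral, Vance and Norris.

Total cost: 1669

Each tenant is assigned to its cheapest site among the open ones.
{Farrow, Brent, Wirral, Vance, Norris}: P→Brent 6·25=150, Q→Brent 6·12=72, R→Farrow 3·16=48, S→Brent 9·25=225, T→Wirral 3·11=33, U→Wirral 5·17=85, V→Farrow 2·19=38. Service 651; fixed 1018; total 1669.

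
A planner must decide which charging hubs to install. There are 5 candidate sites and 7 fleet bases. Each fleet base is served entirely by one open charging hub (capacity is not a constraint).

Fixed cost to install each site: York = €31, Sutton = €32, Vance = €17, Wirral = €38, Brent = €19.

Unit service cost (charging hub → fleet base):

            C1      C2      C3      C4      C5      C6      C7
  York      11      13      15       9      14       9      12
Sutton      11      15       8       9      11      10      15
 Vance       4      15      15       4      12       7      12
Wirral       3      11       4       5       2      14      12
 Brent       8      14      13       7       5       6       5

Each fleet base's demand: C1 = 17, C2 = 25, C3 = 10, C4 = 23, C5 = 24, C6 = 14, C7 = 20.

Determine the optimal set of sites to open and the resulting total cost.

For any fixed open set, each fleet base goes to its cheapest open site; total = fixed + service.
{Vance, Wirral, Brent}: C1→Wirral 3·17=51, C2→Wirral 11·25=275, C3→Wirral 4·10=40, C4→Vance 4·23=92, C5→Wirral 2·24=48, C6→Brent 6·14=84, C7→Brent 5·20=100. Service 690; fixed 74; total 764.
{Wirral, Brent}: service 713 + fixed 57 = 770
{York, Vance, Wirral, Brent}: service 690 + fixed 105 = 795
{York, Sutton, Vance, Wirral, Brent}: C1→Wirral 3·17=51, C2→Wirral 11·25=275, C3→Wirral 4·10=40, C4→Vance 4·23=92, C5→Wirral 2·24=48, C6→Brent 6·14=84, C7→Brent 5·20=100. Service 690; fixed 137; total 827.
No other subset beats 764.

Open Vance, Wirral and Brent; minimum total cost 764.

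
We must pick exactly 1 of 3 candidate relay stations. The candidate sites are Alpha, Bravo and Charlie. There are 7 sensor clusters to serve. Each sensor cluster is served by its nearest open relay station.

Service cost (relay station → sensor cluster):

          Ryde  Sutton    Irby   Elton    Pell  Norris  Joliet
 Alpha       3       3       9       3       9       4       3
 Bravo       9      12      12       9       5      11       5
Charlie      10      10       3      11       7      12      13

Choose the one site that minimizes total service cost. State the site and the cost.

With exactly 1 open, each sensor cluster uses its cheapest among the chosen.
{Alpha}: Ryde→Alpha 3, Sutton→Alpha 3, Irby→Alpha 9, Elton→Alpha 3, Pell→Alpha 9, Norris→Alpha 4, Joliet→Alpha 3. Service cost 34.
{Bravo}: service cost 63
{Charlie}: service cost 66
Among all 3 size-1 choices, {Alpha} is lowest.

Choose Alpha only; total service cost 34.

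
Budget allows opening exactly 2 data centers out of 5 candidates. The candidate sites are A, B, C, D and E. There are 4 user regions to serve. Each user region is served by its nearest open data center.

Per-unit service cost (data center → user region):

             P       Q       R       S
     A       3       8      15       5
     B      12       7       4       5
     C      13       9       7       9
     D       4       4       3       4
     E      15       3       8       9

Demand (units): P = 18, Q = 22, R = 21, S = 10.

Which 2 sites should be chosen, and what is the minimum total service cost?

With exactly 2 open, each user region uses its cheapest among the chosen.
{D, E}: P→D 4·18=72, Q→E 3·22=66, R→D 3·21=63, S→D 4·10=40. Service cost 241.
{A, D}: service cost 245
{B, D}: service cost 263
Among all 10 size-2 choices, {D, E} is lowest.

Choose D and E; total service cost 241.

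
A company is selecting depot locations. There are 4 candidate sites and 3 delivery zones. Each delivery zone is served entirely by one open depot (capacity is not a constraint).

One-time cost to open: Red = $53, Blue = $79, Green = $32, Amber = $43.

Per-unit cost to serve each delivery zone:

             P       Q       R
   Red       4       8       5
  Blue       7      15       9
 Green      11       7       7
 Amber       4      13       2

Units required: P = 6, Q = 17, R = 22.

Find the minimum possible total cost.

For any fixed open set, each delivery zone goes to its cheapest open site; total = fixed + service.
{Green, Amber}: P→Amber 4·6=24, Q→Green 7·17=119, R→Amber 2·22=44. Service 187; fixed 75; total 262.
{Red, Amber}: P→Red 4·6=24, Q→Red 8·17=136, R→Amber 2·22=44. Service 204; fixed 96; total 300.
{Red, Green, Amber}: service 187 + fixed 128 = 315
{Red, Blue, Green, Amber}: service 187 + fixed 207 = 394
(All 15 nonempty subsets were checked; Green and Amber is lowest.)

Minimum total cost: 262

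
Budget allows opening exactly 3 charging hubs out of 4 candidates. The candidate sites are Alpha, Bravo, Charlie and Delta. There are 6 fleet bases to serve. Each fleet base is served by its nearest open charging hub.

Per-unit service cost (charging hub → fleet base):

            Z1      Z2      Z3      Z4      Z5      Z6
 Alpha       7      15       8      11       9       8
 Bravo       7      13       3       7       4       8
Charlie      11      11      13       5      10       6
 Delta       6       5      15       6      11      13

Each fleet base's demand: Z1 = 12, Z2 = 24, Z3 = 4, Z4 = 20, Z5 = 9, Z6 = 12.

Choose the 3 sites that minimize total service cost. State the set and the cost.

With exactly 3 open, each fleet base uses its cheapest among the chosen.
{Bravo, Charlie, Delta}: Z1→Delta 6·12=72, Z2→Delta 5·24=120, Z3→Bravo 3·4=12, Z4→Charlie 5·20=100, Z5→Bravo 4·9=36, Z6→Charlie 6·12=72. Service cost 412.
{Alpha, Bravo, Delta}: service cost 456
{Alpha, Charlie, Delta}: service cost 477
Among all 4 size-3 choices, {Bravo, Charlie, Delta} is lowest.

Choose Bravo, Charlie and Delta; total service cost 412.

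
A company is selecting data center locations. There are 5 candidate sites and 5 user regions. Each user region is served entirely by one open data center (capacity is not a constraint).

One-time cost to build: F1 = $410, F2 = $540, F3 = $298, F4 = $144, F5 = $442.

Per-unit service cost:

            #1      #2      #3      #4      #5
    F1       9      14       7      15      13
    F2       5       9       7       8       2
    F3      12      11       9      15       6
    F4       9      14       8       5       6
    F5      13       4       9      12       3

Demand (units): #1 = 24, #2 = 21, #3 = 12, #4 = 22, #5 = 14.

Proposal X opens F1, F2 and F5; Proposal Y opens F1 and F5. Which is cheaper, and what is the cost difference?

Proposal Y is cheaper by 342.

Proposal X: {F1, F2, F5}: #1→F2 5·24=120, #2→F5 4·21=84, #3→F1 7·12=84, #4→F2 8·22=176, #5→F2 2·14=28. Service 492; fixed 1392; total 1884.
Proposal Y: {F1, F5}: #1→F1 9·24=216, #2→F5 4·21=84, #3→F1 7·12=84, #4→F5 12·22=264, #5→F5 3·14=42. Service 690; fixed 852; total 1542.
Difference: |1884 − 1542| = 342.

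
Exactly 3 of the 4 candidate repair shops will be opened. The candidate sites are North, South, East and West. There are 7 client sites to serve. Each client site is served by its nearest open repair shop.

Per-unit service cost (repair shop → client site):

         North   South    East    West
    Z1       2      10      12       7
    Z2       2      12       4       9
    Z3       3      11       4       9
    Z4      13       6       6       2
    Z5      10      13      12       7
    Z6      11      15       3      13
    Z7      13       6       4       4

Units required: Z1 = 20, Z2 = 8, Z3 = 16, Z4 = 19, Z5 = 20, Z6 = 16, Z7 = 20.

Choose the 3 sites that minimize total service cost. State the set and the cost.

Choose North, East and West; total service cost 410.

With exactly 3 open, each client site uses its cheapest among the chosen.
{North, East, West}: Z1→North 2·20=40, Z2→North 2·8=16, Z3→North 3·16=48, Z4→West 2·19=38, Z5→West 7·20=140, Z6→East 3·16=48, Z7→East 4·20=80. Service cost 410.
{North, South, West}: service cost 538
{South, East, West}: service cost 542
Among all 4 size-3 choices, {North, East, West} is lowest.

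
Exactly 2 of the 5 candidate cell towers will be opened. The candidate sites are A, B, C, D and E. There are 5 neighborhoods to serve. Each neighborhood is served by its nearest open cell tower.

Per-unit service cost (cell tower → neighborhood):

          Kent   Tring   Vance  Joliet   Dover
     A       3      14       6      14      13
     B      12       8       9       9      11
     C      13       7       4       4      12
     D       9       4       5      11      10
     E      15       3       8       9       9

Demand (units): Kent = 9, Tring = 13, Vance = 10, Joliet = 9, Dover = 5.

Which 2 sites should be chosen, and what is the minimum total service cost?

Choose A and E; total service cost 252.

With exactly 2 open, each neighborhood uses its cheapest among the chosen.
{A, E}: Kent→A 3·9=27, Tring→E 3·13=39, Vance→A 6·10=60, Joliet→E 9·9=81, Dover→E 9·5=45. Service cost 252.
{A, C}: service cost 254
{C, D}: service cost 259
Among all 10 size-2 choices, {A, E} is lowest.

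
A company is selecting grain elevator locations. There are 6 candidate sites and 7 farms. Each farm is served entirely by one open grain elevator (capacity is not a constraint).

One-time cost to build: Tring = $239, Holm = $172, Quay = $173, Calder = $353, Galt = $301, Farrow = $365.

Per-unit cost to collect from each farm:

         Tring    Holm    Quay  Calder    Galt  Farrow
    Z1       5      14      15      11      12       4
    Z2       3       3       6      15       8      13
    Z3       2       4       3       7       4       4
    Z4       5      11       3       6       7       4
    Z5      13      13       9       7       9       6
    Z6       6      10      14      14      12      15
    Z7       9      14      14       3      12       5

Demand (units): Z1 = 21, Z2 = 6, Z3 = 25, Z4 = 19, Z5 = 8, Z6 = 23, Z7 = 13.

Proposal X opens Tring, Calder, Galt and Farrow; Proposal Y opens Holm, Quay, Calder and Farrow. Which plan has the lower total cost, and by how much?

Proposal Y is cheaper by 97.

Proposal X: {Tring, Calder, Galt, Farrow}: Z1→Farrow 4·21=84, Z2→Tring 3·6=18, Z3→Tring 2·25=50, Z4→Farrow 4·19=76, Z5→Farrow 6·8=48, Z6→Tring 6·23=138, Z7→Calder 3·13=39. Service 453; fixed 1258; total 1711.
Proposal Y: {Holm, Quay, Calder, Farrow}: Z1→Farrow 4·21=84, Z2→Holm 3·6=18, Z3→Quay 3·25=75, Z4→Quay 3·19=57, Z5→Farrow 6·8=48, Z6→Holm 10·23=230, Z7→Calder 3·13=39. Service 551; fixed 1063; total 1614.
Difference: |1711 − 1614| = 97.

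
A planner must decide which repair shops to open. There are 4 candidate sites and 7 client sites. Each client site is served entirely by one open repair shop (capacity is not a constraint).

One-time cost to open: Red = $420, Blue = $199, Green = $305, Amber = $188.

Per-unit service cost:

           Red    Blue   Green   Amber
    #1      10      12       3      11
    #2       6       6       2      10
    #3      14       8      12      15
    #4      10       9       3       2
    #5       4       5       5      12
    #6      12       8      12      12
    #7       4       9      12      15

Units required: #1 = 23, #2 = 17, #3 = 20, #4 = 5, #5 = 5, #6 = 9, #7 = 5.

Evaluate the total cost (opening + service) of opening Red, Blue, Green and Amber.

Total cost: 1497

Each client site is assigned to its cheapest site among the open ones.
{Red, Blue, Green, Amber}: #1→Green 3·23=69, #2→Green 2·17=34, #3→Blue 8·20=160, #4→Amber 2·5=10, #5→Red 4·5=20, #6→Blue 8·9=72, #7→Red 4·5=20. Service 385; fixed 1112; total 1497.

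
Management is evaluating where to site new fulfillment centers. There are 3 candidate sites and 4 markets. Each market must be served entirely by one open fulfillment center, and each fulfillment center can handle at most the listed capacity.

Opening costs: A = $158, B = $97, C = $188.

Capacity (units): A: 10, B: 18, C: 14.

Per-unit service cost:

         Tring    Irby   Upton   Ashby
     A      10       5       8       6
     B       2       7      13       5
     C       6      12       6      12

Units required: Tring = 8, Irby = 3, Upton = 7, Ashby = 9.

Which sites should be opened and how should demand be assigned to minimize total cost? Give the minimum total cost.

Minimum total cost: 387

Open {A, B}: Tring→B 2·8=16, Irby→A 5·3=15, Upton→A 8·7=56, Ashby→B 5·9=45.
Loads: A carries 10/10, B carries 17/18. Service 132; fixed 255; total 387.
Next best feasible plan costs 424.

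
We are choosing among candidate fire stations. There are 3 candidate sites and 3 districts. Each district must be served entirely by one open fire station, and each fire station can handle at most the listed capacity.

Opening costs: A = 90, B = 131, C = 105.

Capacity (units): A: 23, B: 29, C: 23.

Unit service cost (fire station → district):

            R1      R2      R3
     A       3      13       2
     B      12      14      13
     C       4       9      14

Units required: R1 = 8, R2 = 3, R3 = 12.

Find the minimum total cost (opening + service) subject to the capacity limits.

Minimum total cost: 177

Open {A}: R1→A 3·8=24, R2→A 13·3=39, R3→A 2·12=24.
Loads: A carries 23/23. Service 87; fixed 90; total 177.
Next best feasible plan costs 270.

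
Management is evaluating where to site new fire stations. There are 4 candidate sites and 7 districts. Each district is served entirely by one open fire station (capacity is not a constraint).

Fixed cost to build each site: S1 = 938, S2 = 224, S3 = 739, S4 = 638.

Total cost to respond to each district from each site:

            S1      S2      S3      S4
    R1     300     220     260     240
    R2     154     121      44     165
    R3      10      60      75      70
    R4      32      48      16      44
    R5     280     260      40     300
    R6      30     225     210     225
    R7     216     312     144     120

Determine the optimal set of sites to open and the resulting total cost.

For any fixed open set, each district goes to its cheapest open site; total = fixed + service.
{S2}: R1→S2 220, R2→S2 121, R3→S2 60, R4→S2 48, R5→S2 260, R6→S2 225, R7→S2 312. Service 1246; fixed 224; total 1470.
{S3}: service 789 + fixed 739 = 1528
{S2, S3}: R1→S2 220, R2→S3 44, R3→S2 60, R4→S3 16, R5→S3 40, R6→S3 210, R7→S3 144. Service 734; fixed 963; total 1697.
{S1, S2, S3, S4}: service 480 + fixed 2539 = 3019
(All 15 nonempty subsets were checked; S2 only is lowest.)

Open S2 only; minimum total cost 1470.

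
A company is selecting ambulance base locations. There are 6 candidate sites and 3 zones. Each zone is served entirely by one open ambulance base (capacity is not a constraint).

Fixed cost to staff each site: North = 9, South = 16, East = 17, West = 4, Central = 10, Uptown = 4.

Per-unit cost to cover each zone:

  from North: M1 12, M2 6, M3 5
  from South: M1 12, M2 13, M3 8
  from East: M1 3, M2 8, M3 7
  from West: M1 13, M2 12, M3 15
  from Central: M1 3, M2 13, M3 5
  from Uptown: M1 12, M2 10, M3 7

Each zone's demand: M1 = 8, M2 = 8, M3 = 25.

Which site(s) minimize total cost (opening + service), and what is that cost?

Open North and Central; minimum total cost 216.

For any fixed open set, each zone goes to its cheapest open site; total = fixed + service.
{North, Central}: M1→Central 3·8=24, M2→North 6·8=48, M3→North 5·25=125. Service 197; fixed 19; total 216.
{North, West, Central}: service 197 + fixed 23 = 220
{North, Central, Uptown}: M1→Central 3·8=24, M2→North 6·8=48, M3→North 5·25=125. Service 197; fixed 23; total 220.
{North, South, East, West, Central, Uptown}: M1→East 3·8=24, M2→North 6·8=48, M3→North 5·25=125. Service 197; fixed 60; total 257.
No other subset beats 216.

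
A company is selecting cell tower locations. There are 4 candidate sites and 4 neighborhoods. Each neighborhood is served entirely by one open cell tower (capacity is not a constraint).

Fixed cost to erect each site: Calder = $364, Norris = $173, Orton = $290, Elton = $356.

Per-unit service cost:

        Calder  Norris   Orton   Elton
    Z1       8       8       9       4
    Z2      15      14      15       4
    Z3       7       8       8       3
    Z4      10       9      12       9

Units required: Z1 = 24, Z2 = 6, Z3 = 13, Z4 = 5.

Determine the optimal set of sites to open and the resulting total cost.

For any fixed open set, each neighborhood goes to its cheapest open site; total = fixed + service.
{Elton}: Z1→Elton 4·24=96, Z2→Elton 4·6=24, Z3→Elton 3·13=39, Z4→Elton 9·5=45. Service 204; fixed 356; total 560.
{Norris}: service 425 + fixed 173 = 598
{Norris, Elton}: Z1→Elton 4·24=96, Z2→Elton 4·6=24, Z3→Elton 3·13=39, Z4→Norris 9·5=45. Service 204; fixed 529; total 733.
{Calder, Norris, Orton, Elton}: service 204 + fixed 1183 = 1387
(All 15 nonempty subsets were checked; Elton only is lowest.)

Open Elton only; minimum total cost 560.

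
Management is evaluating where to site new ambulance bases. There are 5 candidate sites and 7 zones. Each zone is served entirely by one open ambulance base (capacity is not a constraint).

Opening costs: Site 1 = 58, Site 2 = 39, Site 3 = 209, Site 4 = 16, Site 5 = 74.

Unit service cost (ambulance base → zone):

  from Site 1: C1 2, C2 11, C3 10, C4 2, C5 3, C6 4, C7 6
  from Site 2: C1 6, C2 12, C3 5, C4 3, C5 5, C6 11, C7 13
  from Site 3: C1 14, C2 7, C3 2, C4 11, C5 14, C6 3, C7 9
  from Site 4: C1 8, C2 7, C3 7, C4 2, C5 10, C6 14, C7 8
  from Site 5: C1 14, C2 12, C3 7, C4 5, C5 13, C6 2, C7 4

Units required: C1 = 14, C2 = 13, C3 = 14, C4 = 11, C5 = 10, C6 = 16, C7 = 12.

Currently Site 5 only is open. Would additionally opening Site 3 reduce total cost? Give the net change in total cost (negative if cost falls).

Current service cost with {Site 5}: 715.
Adding Site 3: each zone re-picks its cheapest; new service cost 580, saving 135.
Extra fixed cost: 209. Net change = 209 − 135 = 74.
(Totals: 789 → 863.)

No — net change +74 (cost rises by 74).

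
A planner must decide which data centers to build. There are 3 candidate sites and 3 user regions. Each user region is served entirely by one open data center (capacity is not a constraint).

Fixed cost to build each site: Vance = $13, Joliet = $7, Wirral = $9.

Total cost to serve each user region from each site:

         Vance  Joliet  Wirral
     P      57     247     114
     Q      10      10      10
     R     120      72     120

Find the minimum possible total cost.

Minimum total cost: 159

For any fixed open set, each user region goes to its cheapest open site; total = fixed + service.
{Vance, Joliet}: P→Vance 57, Q→Vance 10, R→Joliet 72. Service 139; fixed 20; total 159.
{Vance, Joliet, Wirral}: service 139 + fixed 29 = 168
{Vance}: P→Vance 57, Q→Vance 10, R→Vance 120. Service 187; fixed 13; total 200.
{Joliet}: P→Joliet 247, Q→Joliet 10, R→Joliet 72. Service 329; fixed 7; total 336.
No other subset beats 159.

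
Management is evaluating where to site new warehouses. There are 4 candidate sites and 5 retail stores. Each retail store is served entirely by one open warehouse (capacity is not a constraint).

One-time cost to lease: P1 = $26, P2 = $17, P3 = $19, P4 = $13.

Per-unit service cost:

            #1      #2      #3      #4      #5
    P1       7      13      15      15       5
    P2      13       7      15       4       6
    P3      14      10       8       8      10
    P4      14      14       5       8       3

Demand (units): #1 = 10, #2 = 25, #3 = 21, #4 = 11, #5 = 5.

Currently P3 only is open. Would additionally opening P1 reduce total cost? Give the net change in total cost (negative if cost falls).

Yes — net change −69 (cost falls by 69).

Current service cost with {P3}: 696.
Adding P1: each retail store re-picks its cheapest; new service cost 601, saving 95.
Extra fixed cost: 26. Net change = 26 − 95 = -69.
(Totals: 715 → 646.)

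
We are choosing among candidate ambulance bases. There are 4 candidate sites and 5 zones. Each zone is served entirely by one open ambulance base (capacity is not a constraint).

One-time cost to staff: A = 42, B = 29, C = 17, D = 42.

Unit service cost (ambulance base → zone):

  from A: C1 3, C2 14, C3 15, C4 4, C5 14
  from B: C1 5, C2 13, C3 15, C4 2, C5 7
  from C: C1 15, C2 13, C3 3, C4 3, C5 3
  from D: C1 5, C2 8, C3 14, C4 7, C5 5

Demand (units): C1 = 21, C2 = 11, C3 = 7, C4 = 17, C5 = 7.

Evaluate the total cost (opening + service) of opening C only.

Each zone is assigned to its cheapest site among the open ones.
{C}: C1→C 15·21=315, C2→C 13·11=143, C3→C 3·7=21, C4→C 3·17=51, C5→C 3·7=21. Service 551; fixed 17; total 568.

Total cost: 568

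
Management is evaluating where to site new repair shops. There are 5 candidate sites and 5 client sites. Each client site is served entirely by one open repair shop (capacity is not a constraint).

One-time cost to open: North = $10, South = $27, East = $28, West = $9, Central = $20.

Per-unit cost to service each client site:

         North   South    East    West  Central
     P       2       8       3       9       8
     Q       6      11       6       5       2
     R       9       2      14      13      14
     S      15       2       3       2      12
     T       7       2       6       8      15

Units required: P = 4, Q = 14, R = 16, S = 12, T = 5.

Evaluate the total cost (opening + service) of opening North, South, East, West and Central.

Total cost: 196

Each client site is assigned to its cheapest site among the open ones.
{North, South, East, West, Central}: P→North 2·4=8, Q→Central 2·14=28, R→South 2·16=32, S→South 2·12=24, T→South 2·5=10. Service 102; fixed 94; total 196.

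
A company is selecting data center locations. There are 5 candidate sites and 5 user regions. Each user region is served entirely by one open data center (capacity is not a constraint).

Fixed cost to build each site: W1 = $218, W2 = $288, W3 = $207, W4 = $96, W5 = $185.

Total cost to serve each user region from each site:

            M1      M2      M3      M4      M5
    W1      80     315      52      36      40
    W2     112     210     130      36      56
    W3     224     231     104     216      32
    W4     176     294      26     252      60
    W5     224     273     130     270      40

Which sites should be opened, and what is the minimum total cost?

Open W1 only; minimum total cost 741.

For any fixed open set, each user region goes to its cheapest open site; total = fixed + service.
{W1}: M1→W1 80, M2→W1 315, M3→W1 52, M4→W1 36, M5→W1 40. Service 523; fixed 218; total 741.
{W1, W4}: M1→W1 80, M2→W4 294, M3→W4 26, M4→W1 36, M5→W1 40. Service 476; fixed 314; total 790.
{W2, W4}: service 440 + fixed 384 = 824
{W1, W2, W3, W4, W5}: service 384 + fixed 994 = 1378
No other subset beats 741.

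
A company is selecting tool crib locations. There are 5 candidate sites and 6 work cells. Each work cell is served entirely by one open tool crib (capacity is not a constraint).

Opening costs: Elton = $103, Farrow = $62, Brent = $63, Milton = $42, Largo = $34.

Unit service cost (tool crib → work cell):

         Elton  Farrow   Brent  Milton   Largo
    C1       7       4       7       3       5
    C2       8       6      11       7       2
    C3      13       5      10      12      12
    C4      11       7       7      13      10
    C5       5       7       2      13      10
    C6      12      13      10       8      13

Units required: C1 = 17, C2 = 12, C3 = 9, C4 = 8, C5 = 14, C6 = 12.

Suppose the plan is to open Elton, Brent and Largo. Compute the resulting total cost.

Each work cell is assigned to its cheapest site among the open ones.
{Elton, Brent, Largo}: C1→Largo 5·17=85, C2→Largo 2·12=24, C3→Brent 10·9=90, C4→Brent 7·8=56, C5→Brent 2·14=28, C6→Brent 10·12=120. Service 403; fixed 200; total 603.

Total cost: 603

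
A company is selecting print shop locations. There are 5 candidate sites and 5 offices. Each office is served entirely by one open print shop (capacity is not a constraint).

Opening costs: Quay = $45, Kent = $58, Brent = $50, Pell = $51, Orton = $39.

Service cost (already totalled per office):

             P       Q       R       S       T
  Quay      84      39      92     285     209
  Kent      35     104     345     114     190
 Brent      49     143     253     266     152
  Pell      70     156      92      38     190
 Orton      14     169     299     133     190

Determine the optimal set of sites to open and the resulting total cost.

Open Quay, Pell and Orton; minimum total cost 508.

For any fixed open set, each office goes to its cheapest open site; total = fixed + service.
{Quay, Pell, Orton}: P→Orton 14, Q→Quay 39, R→Quay 92, S→Pell 38, T→Pell 190. Service 373; fixed 135; total 508.
{Quay, Brent, Pell}: service 370 + fixed 146 = 516
{Quay, Brent, Pell, Orton}: service 335 + fixed 185 = 520
{Quay, Kent, Brent, Pell, Orton}: service 335 + fixed 243 = 578
No other subset beats 508.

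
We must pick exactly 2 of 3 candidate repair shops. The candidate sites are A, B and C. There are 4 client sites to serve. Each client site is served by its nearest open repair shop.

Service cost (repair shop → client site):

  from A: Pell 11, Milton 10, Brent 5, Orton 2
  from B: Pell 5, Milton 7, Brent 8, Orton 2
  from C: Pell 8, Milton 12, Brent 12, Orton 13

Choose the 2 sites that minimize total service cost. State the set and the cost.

Choose A and B; total service cost 19.

With exactly 2 open, each client site uses its cheapest among the chosen.
{A, B}: Pell→B 5, Milton→B 7, Brent→A 5, Orton→A 2. Service cost 19.
{B, C}: service cost 22
{A, C}: service cost 25
Among all 3 size-2 choices, {A, B} is lowest.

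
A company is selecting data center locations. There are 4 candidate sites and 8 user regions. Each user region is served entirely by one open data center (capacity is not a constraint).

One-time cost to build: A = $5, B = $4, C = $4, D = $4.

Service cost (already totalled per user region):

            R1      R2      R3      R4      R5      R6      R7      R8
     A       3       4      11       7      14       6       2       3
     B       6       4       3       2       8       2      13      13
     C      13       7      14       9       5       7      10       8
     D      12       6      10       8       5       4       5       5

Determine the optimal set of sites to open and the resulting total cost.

For any fixed open set, each user region goes to its cheapest open site; total = fixed + service.
{A, B}: R1→A 3, R2→A 4, R3→B 3, R4→B 2, R5→B 8, R6→B 2, R7→A 2, R8→A 3. Service 27; fixed 9; total 36.
{A, B, C}: R1→A 3, R2→A 4, R3→B 3, R4→B 2, R5→C 5, R6→B 2, R7→A 2, R8→A 3. Service 24; fixed 13; total 37.
{A, B, D}: service 24 + fixed 13 = 37
{A, B, C, D}: service 24 + fixed 17 = 41
No other subset beats 36.

Open A and B; minimum total cost 36.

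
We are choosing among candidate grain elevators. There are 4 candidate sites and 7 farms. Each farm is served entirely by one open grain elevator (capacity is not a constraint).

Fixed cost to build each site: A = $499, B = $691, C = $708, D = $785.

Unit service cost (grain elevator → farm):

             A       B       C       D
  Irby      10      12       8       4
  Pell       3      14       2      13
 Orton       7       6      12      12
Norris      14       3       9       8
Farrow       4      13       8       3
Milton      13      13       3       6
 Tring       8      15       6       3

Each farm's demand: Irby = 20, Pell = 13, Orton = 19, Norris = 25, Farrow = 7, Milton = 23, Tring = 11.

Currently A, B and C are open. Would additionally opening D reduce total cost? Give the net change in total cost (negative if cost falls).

No — net change +665 (cost rises by 665).

Current service cost with {A, B, C}: 538.
Adding D: each farm re-picks its cheapest; new service cost 418, saving 120.
Extra fixed cost: 785. Net change = 785 − 120 = 665.
(Totals: 2436 → 3101.)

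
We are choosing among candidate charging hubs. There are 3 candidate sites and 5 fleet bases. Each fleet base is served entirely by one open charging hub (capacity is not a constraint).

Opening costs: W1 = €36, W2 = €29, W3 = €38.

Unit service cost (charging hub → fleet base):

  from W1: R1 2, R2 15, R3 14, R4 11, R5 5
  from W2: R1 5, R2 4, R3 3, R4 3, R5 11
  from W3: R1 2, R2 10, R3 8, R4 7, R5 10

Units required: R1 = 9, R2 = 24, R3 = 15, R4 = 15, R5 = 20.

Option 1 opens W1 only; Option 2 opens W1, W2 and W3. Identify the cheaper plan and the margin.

Option 2 is cheaper by 482.

Option 1: {W1}: R1→W1 2·9=18, R2→W1 15·24=360, R3→W1 14·15=210, R4→W1 11·15=165, R5→W1 5·20=100. Service 853; fixed 36; total 889.
Option 2: {W1, W2, W3}: R1→W1 2·9=18, R2→W2 4·24=96, R3→W2 3·15=45, R4→W2 3·15=45, R5→W1 5·20=100. Service 304; fixed 103; total 407.
Difference: |889 − 407| = 482.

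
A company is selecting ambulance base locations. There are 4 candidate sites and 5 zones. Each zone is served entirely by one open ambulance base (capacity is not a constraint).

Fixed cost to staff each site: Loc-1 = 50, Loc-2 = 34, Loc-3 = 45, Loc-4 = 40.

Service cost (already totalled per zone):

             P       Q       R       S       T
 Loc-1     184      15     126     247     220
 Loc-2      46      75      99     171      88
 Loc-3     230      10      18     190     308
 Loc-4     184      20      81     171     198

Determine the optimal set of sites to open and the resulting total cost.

For any fixed open set, each zone goes to its cheapest open site; total = fixed + service.
{Loc-2, Loc-3}: P→Loc-2 46, Q→Loc-3 10, R→Loc-3 18, S→Loc-2 171, T→Loc-2 88. Service 333; fixed 79; total 412.
{Loc-2, Loc-3, Loc-4}: P→Loc-2 46, Q→Loc-3 10, R→Loc-3 18, S→Loc-2 171, T→Loc-2 88. Service 333; fixed 119; total 452.
{Loc-1, Loc-2, Loc-3}: service 333 + fixed 129 = 462
{Loc-1, Loc-2, Loc-3, Loc-4}: P→Loc-2 46, Q→Loc-3 10, R→Loc-3 18, S→Loc-2 171, T→Loc-2 88. Service 333; fixed 169; total 502.
(All 15 nonempty subsets were checked; Loc-2 and Loc-3 is lowest.)

Open Loc-2 and Loc-3; minimum total cost 412.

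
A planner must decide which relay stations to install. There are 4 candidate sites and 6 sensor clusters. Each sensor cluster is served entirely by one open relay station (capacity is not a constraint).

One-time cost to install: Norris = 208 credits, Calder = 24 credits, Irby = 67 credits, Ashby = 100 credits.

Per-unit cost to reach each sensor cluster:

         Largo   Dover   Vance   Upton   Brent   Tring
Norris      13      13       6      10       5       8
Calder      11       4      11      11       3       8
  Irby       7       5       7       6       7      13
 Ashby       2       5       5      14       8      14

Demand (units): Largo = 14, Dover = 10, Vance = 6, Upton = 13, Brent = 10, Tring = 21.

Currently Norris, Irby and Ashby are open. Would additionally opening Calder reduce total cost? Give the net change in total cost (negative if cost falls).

Current service cost with {Norris, Irby, Ashby}: 404.
Adding Calder: each sensor cluster re-picks its cheapest; new service cost 374, saving 30.
Extra fixed cost: 24. Net change = 24 − 30 = -6.
(Totals: 779 → 773.)

Yes — net change −6 (cost falls by 6).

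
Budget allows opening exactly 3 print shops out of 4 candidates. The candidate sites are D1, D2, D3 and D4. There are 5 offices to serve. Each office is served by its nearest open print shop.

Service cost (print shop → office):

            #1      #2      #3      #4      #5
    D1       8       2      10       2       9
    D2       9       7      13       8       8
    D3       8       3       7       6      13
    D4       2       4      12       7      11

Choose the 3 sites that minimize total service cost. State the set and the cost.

Choose D1, D3 and D4; total service cost 22.

With exactly 3 open, each office uses its cheapest among the chosen.
{D1, D3, D4}: #1→D4 2, #2→D1 2, #3→D3 7, #4→D1 2, #5→D1 9. Service cost 22.
{D1, D2, D4}: service cost 24
{D2, D3, D4}: service cost 26
Among all 4 size-3 choices, {D1, D3, D4} is lowest.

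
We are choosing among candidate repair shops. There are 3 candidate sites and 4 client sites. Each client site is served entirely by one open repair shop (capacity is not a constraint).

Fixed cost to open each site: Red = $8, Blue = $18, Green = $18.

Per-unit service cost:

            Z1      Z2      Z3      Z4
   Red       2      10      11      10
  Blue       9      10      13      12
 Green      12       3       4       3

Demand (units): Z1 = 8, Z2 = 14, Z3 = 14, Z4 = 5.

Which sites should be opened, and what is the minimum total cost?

For any fixed open set, each client site goes to its cheapest open site; total = fixed + service.
{Red, Green}: Z1→Red 2·8=16, Z2→Green 3·14=42, Z3→Green 4·14=56, Z4→Green 3·5=15. Service 129; fixed 26; total 155.
{Red, Blue, Green}: Z1→Red 2·8=16, Z2→Green 3·14=42, Z3→Green 4·14=56, Z4→Green 3·5=15. Service 129; fixed 44; total 173.
{Blue, Green}: Z1→Blue 9·8=72, Z2→Green 3·14=42, Z3→Green 4·14=56, Z4→Green 3·5=15. Service 185; fixed 36; total 221.
{Red}: service 360 + fixed 8 = 368
No other subset beats 155.

Open Red and Green; minimum total cost 155.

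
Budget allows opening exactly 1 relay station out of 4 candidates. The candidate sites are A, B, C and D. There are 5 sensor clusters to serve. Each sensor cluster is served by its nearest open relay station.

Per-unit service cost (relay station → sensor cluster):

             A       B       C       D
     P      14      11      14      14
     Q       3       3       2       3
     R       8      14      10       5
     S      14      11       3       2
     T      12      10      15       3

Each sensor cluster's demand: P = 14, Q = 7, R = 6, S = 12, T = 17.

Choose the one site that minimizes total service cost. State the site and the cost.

Choose D only; total service cost 322.

With exactly 1 open, each sensor cluster uses its cheapest among the chosen.
{D}: P→D 14·14=196, Q→D 3·7=21, R→D 5·6=30, S→D 2·12=24, T→D 3·17=51. Service cost 322.
{B}: service cost 561
{C}: service cost 561
Among all 4 size-1 choices, {D} is lowest.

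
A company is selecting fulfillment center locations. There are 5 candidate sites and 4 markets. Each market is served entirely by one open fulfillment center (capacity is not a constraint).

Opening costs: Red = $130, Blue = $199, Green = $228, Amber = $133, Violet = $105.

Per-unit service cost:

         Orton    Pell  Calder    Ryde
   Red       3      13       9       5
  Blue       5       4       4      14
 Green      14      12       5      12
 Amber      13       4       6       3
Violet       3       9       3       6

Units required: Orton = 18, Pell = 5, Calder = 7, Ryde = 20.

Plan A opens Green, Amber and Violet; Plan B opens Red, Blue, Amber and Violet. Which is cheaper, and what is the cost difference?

Plan A is cheaper by 101.

Plan A: {Green, Amber, Violet}: Orton→Violet 3·18=54, Pell→Amber 4·5=20, Calder→Violet 3·7=21, Ryde→Amber 3·20=60. Service 155; fixed 466; total 621.
Plan B: {Red, Blue, Amber, Violet}: Orton→Red 3·18=54, Pell→Blue 4·5=20, Calder→Violet 3·7=21, Ryde→Amber 3·20=60. Service 155; fixed 567; total 722.
Difference: |621 − 722| = 101.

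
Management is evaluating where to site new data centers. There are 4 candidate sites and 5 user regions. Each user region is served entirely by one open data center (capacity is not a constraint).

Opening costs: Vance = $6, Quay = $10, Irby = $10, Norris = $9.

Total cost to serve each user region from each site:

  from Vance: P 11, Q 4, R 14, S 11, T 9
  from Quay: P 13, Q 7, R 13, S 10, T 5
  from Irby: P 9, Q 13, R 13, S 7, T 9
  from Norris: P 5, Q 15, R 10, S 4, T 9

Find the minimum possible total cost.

Minimum total cost: 47

For any fixed open set, each user region goes to its cheapest open site; total = fixed + service.
{Vance, Norris}: P→Norris 5, Q→Vance 4, R→Norris 10, S→Norris 4, T→Vance 9. Service 32; fixed 15; total 47.
{Quay, Norris}: service 31 + fixed 19 = 50
{Norris}: P→Norris 5, Q→Norris 15, R→Norris 10, S→Norris 4, T→Norris 9. Service 43; fixed 9; total 52.
{Vance, Quay, Irby, Norris}: P→Norris 5, Q→Vance 4, R→Norris 10, S→Norris 4, T→Quay 5. Service 28; fixed 35; total 63.
No other subset beats 47.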